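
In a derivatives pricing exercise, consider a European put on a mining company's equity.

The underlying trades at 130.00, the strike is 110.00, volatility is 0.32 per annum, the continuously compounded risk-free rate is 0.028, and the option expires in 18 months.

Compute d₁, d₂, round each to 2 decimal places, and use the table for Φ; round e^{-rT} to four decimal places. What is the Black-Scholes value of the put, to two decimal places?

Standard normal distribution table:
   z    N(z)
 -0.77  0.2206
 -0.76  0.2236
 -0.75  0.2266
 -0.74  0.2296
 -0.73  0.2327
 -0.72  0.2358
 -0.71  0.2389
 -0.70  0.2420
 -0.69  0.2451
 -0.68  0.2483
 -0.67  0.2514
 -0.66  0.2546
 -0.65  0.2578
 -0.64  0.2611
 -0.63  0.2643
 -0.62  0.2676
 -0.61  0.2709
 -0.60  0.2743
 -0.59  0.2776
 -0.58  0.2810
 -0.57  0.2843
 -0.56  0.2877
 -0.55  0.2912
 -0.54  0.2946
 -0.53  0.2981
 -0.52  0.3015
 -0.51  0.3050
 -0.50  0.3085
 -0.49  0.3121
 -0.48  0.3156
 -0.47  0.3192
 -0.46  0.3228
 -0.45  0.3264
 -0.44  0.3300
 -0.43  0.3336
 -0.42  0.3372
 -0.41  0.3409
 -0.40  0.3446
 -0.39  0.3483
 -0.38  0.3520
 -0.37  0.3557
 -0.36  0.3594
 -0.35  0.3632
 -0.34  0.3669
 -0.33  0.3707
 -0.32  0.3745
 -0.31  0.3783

σ√T = 0.32·√1.5 = 0.3919
ln(S/K) + (r + σ²/2)T = ln(130/110) + (0.028 + 0.32²/2)·1.5 = 0.1671 + 0.1188 = 0.2859
d₁ = 0.2859 / 0.3919 = 0.7294 ≈ 0.73
d₂ = d₁ − σ√T = 0.7294 − 0.3919 = 0.3375 ≈ 0.34
exp(−rT) = exp(−0.028·1.5) = 0.9589
N(−d₂) = N(-0.34) = 0.3669;  N(−d₁) = N(-0.73) = 0.2327
P = 110·0.9589·0.3669 − 130·0.2327 = 38.7002 − 30.2510 = 8.4492

8.45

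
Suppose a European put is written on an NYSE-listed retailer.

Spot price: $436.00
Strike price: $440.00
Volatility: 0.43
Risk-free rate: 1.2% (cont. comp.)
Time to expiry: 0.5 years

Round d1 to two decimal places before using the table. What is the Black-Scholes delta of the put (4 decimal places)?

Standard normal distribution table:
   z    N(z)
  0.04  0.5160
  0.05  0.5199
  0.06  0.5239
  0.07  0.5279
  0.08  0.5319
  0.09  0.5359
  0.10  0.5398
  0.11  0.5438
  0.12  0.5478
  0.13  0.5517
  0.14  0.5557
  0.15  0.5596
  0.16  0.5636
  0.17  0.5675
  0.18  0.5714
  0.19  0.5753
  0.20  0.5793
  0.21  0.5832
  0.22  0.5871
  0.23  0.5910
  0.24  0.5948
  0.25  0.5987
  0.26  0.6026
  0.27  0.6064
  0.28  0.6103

σ√T = 0.43·√0.5 = 0.3041
d₁ = [ln(436/440) + (0.012 + 0.43²/2)·0.5] / 0.3041 = [-0.0091 + 0.0522] / 0.3041 = 0.1417 ≈ 0.14
N(d₁) = N(0.14) = 0.5557
Δ_put = N(d₁) − 1 = 0.5557 − 1 = -0.4443

-0.4443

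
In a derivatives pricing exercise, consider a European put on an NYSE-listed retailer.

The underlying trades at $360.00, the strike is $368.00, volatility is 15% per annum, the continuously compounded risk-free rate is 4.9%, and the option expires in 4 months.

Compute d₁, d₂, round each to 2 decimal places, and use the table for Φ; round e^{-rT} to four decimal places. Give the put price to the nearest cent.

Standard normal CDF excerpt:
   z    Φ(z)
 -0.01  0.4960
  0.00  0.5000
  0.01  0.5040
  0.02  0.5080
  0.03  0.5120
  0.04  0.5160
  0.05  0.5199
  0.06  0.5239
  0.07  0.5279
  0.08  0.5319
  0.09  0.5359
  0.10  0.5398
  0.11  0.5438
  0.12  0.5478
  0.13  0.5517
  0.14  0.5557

$14.00

σ√T = 0.15·√0.3333 = 0.0866
d₁ = [ln(360/368) + (0.049 + 0.15²/2)·0.3333] / 0.0866 = [-0.0220 + 0.0201] / 0.0866 = -0.0219 → -0.02
d₂ = d₁ − σ√T = -0.0219 − 0.0866 = -0.1085 → -0.11
exp(−rT) = exp(−0.049·0.3333) = 0.9838
N(−d₂) = N(0.11) = 0.5438;  N(−d₁) = N(0.02) = 0.5080
P = 368·0.9838·0.5438 − 360·0.5080 = 196.8765 − 182.8800 = 13.9965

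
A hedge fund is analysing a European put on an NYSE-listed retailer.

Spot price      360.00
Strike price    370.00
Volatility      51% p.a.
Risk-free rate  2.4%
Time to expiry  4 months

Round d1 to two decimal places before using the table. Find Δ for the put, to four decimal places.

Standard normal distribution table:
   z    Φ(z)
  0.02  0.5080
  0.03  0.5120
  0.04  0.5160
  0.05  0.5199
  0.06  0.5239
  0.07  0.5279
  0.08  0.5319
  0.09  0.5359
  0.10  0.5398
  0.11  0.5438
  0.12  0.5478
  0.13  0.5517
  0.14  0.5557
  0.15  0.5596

-0.4681

T = 0.3333;  σ√T = 0.2944
d₁ = [ln(360/370) + (0.024 + 0.51²/2)·0.3333] / 0.2944 = [-0.0274 + 0.0513] / 0.2944 = 0.0813 ⇒ 0.08
N(d₁) = N(0.08) = 0.5319
Δ_put = N(d₁) − 1 = 0.5319 − 1 = -0.4681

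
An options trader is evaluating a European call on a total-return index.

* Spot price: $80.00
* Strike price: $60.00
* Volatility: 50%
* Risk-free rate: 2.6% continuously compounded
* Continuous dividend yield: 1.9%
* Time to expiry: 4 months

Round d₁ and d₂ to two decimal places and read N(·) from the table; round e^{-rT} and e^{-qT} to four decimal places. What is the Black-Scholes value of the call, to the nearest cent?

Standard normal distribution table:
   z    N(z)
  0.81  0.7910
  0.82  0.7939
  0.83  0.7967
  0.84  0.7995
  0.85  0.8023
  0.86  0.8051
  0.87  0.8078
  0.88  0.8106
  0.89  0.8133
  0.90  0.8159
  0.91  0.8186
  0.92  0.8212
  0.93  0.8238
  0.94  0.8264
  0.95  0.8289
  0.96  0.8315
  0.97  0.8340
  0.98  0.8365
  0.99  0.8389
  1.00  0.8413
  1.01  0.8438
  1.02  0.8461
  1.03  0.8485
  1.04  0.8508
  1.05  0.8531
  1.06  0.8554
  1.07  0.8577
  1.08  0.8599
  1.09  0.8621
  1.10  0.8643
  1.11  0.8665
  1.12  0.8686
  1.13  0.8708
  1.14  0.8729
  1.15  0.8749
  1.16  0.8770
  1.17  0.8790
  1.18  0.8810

$21.66

T = 0.3333;  σ√T = 0.2887
d₁ = [ln(80/60) + (0.026 − 0.019 + ½·0.5²)·0.3333] / (σ√T) = (0.2877 + 0.0440) / 0.2887 = 1.1490 → 1.15
d₂ = 1.1490 − 0.2887 = 0.8603 → 0.86
e^(−qT) = e^(−0.019·0.3333) = 0.9937;  e^(−rT) = e^(−0.026·0.3333) = 0.9914
C = 80·0.9937·N(1.15) − 60·0.9914·N(0.86) = 80·0.9937·0.8749 − 60·0.9914·0.8051 = 69.5511 − 47.8906 = 21.6605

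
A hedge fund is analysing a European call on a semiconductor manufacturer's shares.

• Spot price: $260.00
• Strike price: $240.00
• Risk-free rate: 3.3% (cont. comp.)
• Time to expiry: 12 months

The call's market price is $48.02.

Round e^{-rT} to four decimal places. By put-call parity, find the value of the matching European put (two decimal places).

$20.22

e^(−rT) = e^(−0.033·1) = 0.9675
Put-call parity: C − P = S − K·e^(−rT) = 260 − 240·0.9675 = 260 − 232.2000 = 27.8000
P = C − (C − P) = 48.02 − (27.8000) = 20.2200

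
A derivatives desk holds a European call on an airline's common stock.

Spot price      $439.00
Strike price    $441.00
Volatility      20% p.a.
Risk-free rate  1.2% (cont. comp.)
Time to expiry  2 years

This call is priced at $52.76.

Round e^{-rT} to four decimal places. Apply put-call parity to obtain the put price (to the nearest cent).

$44.31

exp(−rT) = exp(−0.012·2) = 0.9763
Put-call parity: C − P = S − K·e^(−rT) = 439 − 441·0.9763 = 439 − 430.5483 = 8.4517
P = C − (C − P) = 52.76 − (8.4517) = 44.3083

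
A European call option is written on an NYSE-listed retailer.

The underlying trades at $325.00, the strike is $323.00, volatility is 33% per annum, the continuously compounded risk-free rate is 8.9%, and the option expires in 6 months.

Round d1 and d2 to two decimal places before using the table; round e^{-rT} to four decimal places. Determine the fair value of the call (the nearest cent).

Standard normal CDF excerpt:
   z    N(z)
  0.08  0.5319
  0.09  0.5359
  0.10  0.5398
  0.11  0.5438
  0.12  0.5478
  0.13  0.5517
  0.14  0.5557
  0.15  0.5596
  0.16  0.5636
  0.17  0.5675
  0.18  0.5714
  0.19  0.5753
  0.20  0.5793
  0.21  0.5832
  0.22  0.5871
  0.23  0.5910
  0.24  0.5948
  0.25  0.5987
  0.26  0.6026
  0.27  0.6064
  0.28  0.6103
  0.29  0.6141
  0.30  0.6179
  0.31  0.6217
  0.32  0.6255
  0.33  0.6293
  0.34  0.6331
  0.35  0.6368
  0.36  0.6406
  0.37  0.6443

$37.75

σ√T = 0.33·√0.5 = 0.2333
d₁ = [ln(325/323) + (0.089 + 0.33²/2)·0.5] / 0.2333 = [0.0062 + 0.0717] / 0.2333 = 0.3338 which rounds to 0.33
d₂ = d₁ − σ√T = 0.3338 − 0.2333 = 0.1005 which rounds to 0.10
e^(−rT) = e^(−0.089·0.5) = 0.9565
C = 325·N(0.33) − 323·0.9565·N(0.10) = 325·0.6293 − 323·0.9565·0.5398 = 204.5225 − 166.7709 = 37.7516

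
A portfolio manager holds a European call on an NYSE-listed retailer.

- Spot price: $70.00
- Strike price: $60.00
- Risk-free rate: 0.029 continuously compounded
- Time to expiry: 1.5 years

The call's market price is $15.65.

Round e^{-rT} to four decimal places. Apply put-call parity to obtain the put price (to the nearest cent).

e^(−rT) = e^(−0.029·1.5) = 0.9574
Put-call parity: C − P = S − K·e^(−rT) = 70 − 60·0.9574 = 70 − 57.4440 = 12.5560
P = C − (C − P) = 15.65 − (12.5560) = 3.0940

$3.09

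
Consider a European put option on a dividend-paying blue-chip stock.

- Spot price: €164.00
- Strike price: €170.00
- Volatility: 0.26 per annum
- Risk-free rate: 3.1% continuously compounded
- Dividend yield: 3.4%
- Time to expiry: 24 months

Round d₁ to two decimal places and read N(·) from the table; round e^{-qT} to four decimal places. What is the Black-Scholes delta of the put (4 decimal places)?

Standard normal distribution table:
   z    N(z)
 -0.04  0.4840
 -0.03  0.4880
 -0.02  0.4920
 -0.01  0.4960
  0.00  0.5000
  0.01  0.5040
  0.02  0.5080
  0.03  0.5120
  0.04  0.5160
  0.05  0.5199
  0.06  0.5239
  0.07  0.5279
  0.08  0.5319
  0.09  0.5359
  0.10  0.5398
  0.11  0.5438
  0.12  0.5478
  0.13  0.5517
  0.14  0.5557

-0.4411

T = 2;  σ√T = 0.3677
d₁ = [ln(164/170) + (0.031 − 0.034 + 0.26²/2)·2] / 0.3677 = [-0.0359 + 0.0616] / 0.3677 = 0.0698 → 0.07
N(d₁) = N(0.07) = 0.5279
Δ_put = exp(−qT)·(N(d₁) − 1) = 0.9343·(0.5279 − 1) = -0.4411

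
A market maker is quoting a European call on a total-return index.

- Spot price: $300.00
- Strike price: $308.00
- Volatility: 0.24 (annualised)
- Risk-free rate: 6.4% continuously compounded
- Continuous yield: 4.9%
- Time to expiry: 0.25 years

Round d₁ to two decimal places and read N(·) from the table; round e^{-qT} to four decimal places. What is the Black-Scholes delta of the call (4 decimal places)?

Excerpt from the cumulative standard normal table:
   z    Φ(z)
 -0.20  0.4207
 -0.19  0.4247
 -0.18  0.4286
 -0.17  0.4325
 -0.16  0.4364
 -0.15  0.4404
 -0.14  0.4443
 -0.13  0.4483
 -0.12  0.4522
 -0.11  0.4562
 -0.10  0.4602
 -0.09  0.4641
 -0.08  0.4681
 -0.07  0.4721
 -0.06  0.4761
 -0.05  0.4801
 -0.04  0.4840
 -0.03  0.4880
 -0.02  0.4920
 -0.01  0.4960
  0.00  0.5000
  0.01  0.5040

T = 0.25;  σ√T = 0.1200
d₁ = [ln(300/308) + (0.064 − 0.049 + ½·0.24²)·0.25] / (σ√T) = (-0.0263 + 0.0109) / 0.1200 = -0.1281 ≈ -0.13
N(d₁) = N(-0.13) = 0.4483
Δ_call = e^(−qT)·N(d₁) = 0.9878·0.4483 = 0.4428

0.4428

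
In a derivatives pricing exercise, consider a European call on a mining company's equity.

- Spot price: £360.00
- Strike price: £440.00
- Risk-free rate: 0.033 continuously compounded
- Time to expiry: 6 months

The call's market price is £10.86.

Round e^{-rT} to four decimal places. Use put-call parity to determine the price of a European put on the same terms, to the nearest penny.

£83.64

exp(−rT) = exp(−0.033·0.5) = 0.9836
Put-call parity: C − P = S − K·e^(−rT) = 360 − 440·0.9836 = 360 − 432.7840 = -72.7840
P = C − (C − P) = 10.86 − (-72.7840) = 83.6440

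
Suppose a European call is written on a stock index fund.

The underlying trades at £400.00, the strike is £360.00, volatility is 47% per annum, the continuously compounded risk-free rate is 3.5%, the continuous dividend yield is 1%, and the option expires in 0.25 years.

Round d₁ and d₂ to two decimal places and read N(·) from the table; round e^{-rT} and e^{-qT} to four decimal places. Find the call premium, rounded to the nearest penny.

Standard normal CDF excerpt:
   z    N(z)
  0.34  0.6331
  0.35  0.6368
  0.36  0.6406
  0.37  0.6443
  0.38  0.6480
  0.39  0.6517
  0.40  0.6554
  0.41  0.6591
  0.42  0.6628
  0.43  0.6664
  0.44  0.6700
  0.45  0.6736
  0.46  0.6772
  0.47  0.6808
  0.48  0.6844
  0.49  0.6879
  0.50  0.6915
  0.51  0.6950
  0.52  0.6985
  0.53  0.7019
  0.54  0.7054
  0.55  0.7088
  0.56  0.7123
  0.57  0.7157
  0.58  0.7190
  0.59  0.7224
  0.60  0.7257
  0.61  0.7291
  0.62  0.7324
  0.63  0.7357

£59.63

σ√T = 0.47·√0.25 = 0.2350
ln(S/K) + (r − q + σ²/2)T = ln(400/360) + (0.035 − 0.01 + 0.47²/2)·0.25 = 0.1054 + 0.0339 = 0.1392
d₁ = 0.1392 / 0.2350 = 0.5924 ≈ 0.59
d₂ = d₁ − σ√T = 0.5924 − 0.2350 = 0.3574 ≈ 0.36
exp(−qT) = exp(−0.01·0.25) = 0.9975;  exp(−rT) = exp(−0.035·0.25) = 0.9913
C = 400·0.9975·N(0.59) − 360·0.9913·N(0.36) = 400·0.9975·0.7224 − 360·0.9913·0.6406 = 288.2376 − 228.6096 = 59.6280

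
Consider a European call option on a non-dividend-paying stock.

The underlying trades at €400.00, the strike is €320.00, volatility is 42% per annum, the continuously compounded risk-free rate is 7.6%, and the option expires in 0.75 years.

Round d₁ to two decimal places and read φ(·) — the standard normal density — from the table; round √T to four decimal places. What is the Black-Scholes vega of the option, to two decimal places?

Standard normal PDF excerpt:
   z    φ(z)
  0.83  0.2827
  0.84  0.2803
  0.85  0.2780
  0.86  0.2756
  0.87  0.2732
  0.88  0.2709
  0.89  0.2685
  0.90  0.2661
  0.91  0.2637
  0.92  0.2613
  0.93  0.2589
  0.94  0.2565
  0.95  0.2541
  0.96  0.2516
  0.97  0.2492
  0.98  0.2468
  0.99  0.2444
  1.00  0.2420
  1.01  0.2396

88.02

σ√T = 0.42 × 0.8660 = 0.3637
d₁ = [ln(400/320) + (0.076 + 0.42²/2)·0.75] / 0.3637 = [0.2231 + 0.1231] / 0.3637 = 0.9521 ⇒ 0.95
√T = √0.75 = 0.8660
φ(d₁) = φ(0.95) = 0.2541
vega = S·φ(d₁)·√T = 400·0.2541·0.8660 = 88.0202
(Vega is the same for a European call and put with the same parameters.)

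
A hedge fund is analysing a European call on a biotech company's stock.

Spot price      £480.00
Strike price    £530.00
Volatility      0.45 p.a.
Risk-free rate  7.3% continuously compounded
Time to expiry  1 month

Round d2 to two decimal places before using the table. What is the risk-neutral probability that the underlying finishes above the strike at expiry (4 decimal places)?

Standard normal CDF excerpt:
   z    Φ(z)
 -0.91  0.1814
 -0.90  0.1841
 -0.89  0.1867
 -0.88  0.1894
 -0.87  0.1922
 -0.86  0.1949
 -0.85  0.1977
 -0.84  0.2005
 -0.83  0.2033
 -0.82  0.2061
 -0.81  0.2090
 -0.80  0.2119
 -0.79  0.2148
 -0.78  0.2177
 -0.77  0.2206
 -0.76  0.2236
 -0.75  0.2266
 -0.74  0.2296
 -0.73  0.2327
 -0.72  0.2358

0.2177

T = 0.08333;  σ√T = 0.1299
d₁ = [ln(480/530) + (0.073 + 0.45²/2)·0.08333] / 0.1299 = [-0.0991 + 0.0145] / 0.1299 = -0.6510 which rounds to -0.65
d₂ = d₁ − σ√T = -0.6510 − 0.1299 = -0.7809 which rounds to -0.78
Risk-neutral Pr[S_T > K] = N(d₂) = N(-0.78) = 0.2177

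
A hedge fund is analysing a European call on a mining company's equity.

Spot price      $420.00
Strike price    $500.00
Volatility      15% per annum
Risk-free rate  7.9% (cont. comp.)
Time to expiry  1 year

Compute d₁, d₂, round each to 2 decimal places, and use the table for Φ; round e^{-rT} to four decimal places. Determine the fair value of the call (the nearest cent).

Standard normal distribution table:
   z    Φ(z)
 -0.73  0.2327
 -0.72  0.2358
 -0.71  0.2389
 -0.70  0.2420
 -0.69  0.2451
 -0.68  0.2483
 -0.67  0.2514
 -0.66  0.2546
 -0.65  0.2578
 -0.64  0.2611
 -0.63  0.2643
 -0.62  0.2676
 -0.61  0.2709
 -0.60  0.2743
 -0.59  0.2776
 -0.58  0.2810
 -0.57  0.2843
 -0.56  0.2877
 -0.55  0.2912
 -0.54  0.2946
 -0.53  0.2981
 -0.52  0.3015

T = 1;  σ√T = 0.1500
d₁ = [ln(420/500) + (0.079 + 0.15²/2)·1] / 0.1500 = [-0.1744 + 0.0902] / 0.1500 = -0.5607 which rounds to -0.56
d₂ = d₁ − σ√T = -0.5607 − 0.1500 = -0.7107 which rounds to -0.71
e^(−rT) = e^(−0.079·1) = 0.9240
N(d₁) = N(-0.56) = 0.2877;  N(d₂) = N(-0.71) = 0.2389
C = 420·0.2877 − 500·0.9240·0.2389 = 120.8340 − 110.3718 = 10.4622

$10.46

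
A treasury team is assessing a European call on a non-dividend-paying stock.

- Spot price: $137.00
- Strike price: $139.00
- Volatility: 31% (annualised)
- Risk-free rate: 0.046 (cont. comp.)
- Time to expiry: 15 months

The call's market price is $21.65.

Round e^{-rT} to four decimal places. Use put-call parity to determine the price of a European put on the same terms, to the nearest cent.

$15.88

e^(−rT) = e^(−0.046·1.25) = 0.9441
Put-call parity: C − P = S − K·e^(−rT) = 137 − 139·0.9441 = 137 − 131.2299 = 5.7701
P = C − (C − P) = 21.65 − (5.7701) = 15.8799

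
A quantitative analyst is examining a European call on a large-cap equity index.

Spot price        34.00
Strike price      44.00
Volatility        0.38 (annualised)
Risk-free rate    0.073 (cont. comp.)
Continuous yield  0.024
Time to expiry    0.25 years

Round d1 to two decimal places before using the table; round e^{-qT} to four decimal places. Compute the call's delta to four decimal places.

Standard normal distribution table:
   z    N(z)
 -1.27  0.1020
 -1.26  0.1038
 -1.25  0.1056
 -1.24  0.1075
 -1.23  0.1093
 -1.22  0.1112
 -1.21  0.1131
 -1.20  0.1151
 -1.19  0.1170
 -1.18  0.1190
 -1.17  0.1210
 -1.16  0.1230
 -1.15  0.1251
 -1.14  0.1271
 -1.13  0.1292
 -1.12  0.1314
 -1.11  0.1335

T = 0.25;  σ√T = 0.1900
d₁ = [ln(34/44) + (0.073 − 0.024 + 0.38²/2)·0.25] / 0.1900 = [-0.2578 + 0.0303] / 0.1900 = -1.1975 which rounds to -1.20
N(d₁) = N(-1.20) = 0.1151
Δ_call = e^(−qT)·N(d₁) = 0.9940·0.1151 = 0.1144

0.1144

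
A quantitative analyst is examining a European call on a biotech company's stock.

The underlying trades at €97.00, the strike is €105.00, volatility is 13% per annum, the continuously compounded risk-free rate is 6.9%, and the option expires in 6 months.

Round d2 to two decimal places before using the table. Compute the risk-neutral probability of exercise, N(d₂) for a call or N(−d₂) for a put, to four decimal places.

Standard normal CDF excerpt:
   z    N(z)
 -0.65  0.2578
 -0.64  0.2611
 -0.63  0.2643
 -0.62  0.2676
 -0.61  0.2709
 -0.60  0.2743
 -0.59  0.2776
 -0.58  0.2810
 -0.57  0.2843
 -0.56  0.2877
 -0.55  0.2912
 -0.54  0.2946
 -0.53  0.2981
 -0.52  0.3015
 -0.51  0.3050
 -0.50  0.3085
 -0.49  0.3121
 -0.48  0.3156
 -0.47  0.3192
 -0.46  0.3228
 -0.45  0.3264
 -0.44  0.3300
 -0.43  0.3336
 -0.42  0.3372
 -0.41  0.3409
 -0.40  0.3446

σ√T = 0.13·√0.5 = 0.0919
d₁ = [ln(97/105) + (0.069 + 0.13²/2)·0.5] / 0.0919 = [-0.0792 + 0.0387] / 0.0919 = -0.4408 ≈ -0.44
d₂ = d₁ − σ√T = -0.4408 − 0.0919 = -0.5328 ≈ -0.53
Pr(exercise) under Q = N(d₂) = 0.2981

0.2981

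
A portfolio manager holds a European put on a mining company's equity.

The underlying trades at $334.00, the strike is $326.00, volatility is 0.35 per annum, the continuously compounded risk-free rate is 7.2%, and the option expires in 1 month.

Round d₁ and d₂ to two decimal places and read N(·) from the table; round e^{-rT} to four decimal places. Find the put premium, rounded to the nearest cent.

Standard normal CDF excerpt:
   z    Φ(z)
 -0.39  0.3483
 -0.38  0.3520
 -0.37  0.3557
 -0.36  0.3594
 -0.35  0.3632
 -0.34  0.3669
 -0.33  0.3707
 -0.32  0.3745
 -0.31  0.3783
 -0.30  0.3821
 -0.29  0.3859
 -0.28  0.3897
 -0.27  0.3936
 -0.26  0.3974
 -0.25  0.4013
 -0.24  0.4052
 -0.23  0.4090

$8.73

T = 0.08333;  σ√T = 0.1010
d₁ = [ln(334/326) + (0.072 + 0.35²/2)·0.08333] / 0.1010 = [0.0242 + 0.0111] / 0.1010 = 0.3499 which rounds to 0.35
d₂ = d₁ − σ√T = 0.3499 − 0.1010 = 0.2488 which rounds to 0.25
exp(−rT) = exp(−0.072·0.08333) = 0.9940
P = 326·0.9940·N(-0.25) − 334·N(-0.35) = 326·0.9940·0.4013 − 334·0.3632 = 130.0389 − 121.3088 = 8.7301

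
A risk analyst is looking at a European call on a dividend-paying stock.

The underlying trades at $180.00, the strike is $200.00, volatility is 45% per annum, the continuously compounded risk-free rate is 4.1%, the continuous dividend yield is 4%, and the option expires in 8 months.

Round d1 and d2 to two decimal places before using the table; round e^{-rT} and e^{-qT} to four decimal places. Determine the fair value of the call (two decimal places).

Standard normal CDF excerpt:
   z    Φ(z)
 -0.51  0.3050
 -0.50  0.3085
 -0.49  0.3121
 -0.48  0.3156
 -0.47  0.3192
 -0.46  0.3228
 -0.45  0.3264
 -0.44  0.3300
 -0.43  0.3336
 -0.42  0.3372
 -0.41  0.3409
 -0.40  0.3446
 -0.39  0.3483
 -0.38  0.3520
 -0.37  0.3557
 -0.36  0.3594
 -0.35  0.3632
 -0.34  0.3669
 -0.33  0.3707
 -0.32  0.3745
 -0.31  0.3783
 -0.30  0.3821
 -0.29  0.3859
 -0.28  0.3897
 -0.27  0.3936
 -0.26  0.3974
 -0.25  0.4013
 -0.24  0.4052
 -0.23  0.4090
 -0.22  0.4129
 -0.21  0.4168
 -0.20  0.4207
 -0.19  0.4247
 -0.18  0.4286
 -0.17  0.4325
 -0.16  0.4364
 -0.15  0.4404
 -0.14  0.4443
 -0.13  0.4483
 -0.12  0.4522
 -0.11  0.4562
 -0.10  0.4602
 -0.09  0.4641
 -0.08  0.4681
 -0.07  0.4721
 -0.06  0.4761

σ√T = 0.45 × 0.8165 = 0.3674
d₁ = [ln(180/200) + (0.041 − 0.04 + 0.45²/2)·0.6667] / 0.3674 = [-0.1054 + 0.0682] / 0.3674 = -0.1012 ≈ -0.10
d₂ = d₁ − σ√T = -0.1012 − 0.3674 = -0.4687 ≈ -0.47
e^(−qT) = e^(−0.04·0.6667) = 0.9737;  e^(−rT) = e^(−0.041·0.6667) = 0.9730
N(d₁) = N(-0.10) = 0.4602;  N(d₂) = N(-0.47) = 0.3192
C = 180·0.9737·0.4602 − 200·0.9730·0.3192 = 80.6574 − 62.1163 = 18.5411

$18.54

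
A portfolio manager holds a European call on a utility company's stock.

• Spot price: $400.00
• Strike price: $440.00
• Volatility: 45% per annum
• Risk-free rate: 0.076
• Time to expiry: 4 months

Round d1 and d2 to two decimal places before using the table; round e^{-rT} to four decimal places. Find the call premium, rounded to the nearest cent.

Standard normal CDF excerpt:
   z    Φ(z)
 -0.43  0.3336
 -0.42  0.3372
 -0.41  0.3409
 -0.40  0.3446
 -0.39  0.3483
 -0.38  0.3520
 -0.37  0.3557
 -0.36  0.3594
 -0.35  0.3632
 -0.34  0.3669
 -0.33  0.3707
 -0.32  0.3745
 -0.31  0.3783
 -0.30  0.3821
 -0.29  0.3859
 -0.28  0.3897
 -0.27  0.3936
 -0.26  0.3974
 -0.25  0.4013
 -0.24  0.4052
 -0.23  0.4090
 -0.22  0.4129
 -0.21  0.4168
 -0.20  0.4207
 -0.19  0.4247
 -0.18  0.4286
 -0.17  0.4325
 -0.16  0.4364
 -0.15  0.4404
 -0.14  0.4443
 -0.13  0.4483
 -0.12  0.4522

$29.89

σ√T = 0.45·√0.3333 = 0.2598
d₁ = [ln(400/440) + (0.076 + 0.45²/2)·0.3333] / 0.2598 = [-0.0953 + 0.0591] / 0.2598 = -0.1394 → -0.14
d₂ = d₁ − σ√T = -0.1394 − 0.2598 = -0.3992 → -0.40
exp(−rT) = exp(−0.076·0.3333) = 0.9750
N(d₁) = N(-0.14) = 0.4443;  N(d₂) = N(-0.40) = 0.3446
C = 400·0.4443 − 440·0.9750·0.3446 = 177.7200 − 147.8334 = 29.8866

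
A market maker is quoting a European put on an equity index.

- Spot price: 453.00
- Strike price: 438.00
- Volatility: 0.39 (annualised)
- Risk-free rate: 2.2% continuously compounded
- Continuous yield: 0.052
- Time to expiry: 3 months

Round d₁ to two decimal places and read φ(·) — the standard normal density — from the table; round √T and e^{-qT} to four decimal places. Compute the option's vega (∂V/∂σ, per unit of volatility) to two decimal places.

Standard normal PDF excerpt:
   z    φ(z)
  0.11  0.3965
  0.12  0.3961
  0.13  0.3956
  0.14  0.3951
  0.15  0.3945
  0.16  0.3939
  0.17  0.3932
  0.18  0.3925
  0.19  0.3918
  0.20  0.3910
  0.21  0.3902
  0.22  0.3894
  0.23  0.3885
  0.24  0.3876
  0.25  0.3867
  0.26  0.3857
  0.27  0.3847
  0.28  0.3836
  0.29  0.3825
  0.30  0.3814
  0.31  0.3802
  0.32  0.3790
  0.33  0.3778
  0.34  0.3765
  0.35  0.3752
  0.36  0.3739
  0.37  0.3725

86.86

σ√T = 0.39 × 0.5000 = 0.1950
d₁ = [ln(453/438) + (0.022 − 0.052 + ½·0.39²)·0.25] / (σ√T) = (0.0337 + 0.0115) / 0.1950 = 0.2317 → 0.23
√T = √0.25 = 0.5000
φ(d₁) = φ(0.23) = 0.3885
exp(−qT) = exp(−0.052·0.25) = 0.9871
vega = S·exp(−qT)·φ(d₁)·√T = 453·0.9871·0.3885·0.5000 = 86.8601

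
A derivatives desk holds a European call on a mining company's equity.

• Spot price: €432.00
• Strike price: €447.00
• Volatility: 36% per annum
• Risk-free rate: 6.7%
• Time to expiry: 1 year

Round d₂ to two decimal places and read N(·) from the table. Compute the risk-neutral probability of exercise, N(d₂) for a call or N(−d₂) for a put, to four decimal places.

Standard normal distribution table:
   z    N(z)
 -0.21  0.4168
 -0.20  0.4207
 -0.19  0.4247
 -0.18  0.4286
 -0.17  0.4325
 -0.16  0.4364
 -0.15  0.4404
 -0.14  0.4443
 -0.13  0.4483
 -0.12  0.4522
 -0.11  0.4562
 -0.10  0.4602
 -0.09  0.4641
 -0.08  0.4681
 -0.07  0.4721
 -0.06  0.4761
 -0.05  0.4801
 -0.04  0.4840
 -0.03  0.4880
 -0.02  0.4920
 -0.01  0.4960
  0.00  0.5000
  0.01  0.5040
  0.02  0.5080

σ√T = 0.36·√1 = 0.3600
d₁ = [ln(432/447) + (0.067 + ½·0.36²)·1] / (σ√T) = (-0.0341 + 0.1318) / 0.3600 = 0.2713 ≈ 0.27
d₂ = 0.2713 − 0.3600 = -0.0887 ≈ -0.09
Pr(exercise) under Q = N(d₂) = 0.4641

0.4641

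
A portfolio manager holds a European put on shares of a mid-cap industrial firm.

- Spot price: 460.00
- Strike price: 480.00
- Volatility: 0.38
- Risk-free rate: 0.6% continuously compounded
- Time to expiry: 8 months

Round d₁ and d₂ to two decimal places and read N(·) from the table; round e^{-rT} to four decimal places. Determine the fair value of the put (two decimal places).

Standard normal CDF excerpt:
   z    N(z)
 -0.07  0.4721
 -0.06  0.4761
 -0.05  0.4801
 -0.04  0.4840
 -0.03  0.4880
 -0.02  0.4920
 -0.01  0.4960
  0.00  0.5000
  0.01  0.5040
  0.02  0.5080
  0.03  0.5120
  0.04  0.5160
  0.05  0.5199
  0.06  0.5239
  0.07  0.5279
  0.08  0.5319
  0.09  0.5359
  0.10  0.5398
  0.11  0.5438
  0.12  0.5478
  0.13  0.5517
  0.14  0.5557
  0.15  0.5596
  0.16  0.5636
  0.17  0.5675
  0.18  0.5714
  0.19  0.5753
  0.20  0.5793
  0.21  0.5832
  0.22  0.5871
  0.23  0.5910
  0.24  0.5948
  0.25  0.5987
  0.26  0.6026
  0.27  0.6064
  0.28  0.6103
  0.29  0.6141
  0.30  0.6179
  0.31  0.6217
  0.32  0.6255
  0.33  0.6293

67.29

σ√T = 0.38·√0.6667 = 0.3103
d₁ = [ln(460/480) + (0.006 + 0.38²/2)·0.6667] / 0.3103 = [-0.0426 + 0.0521] / 0.3103 = 0.0309 ⇒ 0.03
d₂ = d₁ − σ√T = 0.0309 − 0.3103 = -0.2794 ⇒ -0.28
exp(−rT) = exp(−0.006·0.6667) = 0.9960
N(−d₂) = N(0.28) = 0.6103;  N(−d₁) = N(-0.03) = 0.4880
P = 480·0.9960·0.6103 − 460·0.4880 = 291.7722 − 224.4800 = 67.2922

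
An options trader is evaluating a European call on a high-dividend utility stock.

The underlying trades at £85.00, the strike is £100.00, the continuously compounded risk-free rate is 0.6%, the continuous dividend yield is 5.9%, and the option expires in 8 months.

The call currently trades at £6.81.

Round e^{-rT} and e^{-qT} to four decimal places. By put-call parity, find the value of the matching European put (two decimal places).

exp(−qT) = exp(−0.059·0.6667) = 0.9614;  exp(−rT) = exp(−0.006·0.6667) = 0.9960
Put-call parity: C − P = S·e^(−qT) − K·e^(−rT) = 85·0.9614 − 100·0.9960 = 81.7190 − 99.6000 = -17.8810
P = C − (C − P) = 6.81 − (-17.8810) = 24.6910

£24.69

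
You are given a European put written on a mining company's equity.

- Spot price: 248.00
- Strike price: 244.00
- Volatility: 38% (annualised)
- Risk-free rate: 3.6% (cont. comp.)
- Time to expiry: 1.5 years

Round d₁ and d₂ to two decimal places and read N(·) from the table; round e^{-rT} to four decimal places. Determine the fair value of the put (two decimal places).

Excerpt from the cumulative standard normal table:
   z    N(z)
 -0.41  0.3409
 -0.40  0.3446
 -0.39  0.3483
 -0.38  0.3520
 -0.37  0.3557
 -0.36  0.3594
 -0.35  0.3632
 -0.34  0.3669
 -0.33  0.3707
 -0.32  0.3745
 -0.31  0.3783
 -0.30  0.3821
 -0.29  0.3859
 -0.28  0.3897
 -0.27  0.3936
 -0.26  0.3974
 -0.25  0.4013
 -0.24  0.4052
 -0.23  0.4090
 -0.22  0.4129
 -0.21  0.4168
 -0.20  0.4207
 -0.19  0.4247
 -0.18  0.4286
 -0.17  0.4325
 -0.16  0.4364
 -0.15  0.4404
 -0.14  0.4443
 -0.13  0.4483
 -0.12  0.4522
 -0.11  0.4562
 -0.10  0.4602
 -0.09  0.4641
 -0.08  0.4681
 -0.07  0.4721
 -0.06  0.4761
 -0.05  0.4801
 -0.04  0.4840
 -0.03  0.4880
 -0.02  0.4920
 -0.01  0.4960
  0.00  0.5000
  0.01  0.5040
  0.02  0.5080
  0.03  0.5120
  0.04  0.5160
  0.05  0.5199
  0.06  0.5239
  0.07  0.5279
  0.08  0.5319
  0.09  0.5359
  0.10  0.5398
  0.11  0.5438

35.66

T = 1.5;  σ√T = 0.4654
d₁ = [ln(248/244) + (0.036 + ½·0.38²)·1.5] / (σ√T) = (0.0163 + 0.1623) / 0.4654 = 0.3837 → 0.38
d₂ = 0.3837 − 0.4654 = -0.0817 → -0.08
exp(−rT) = exp(−0.036·1.5) = 0.9474
P = 244·0.9474·N(0.08) − 248·N(-0.38) = 244·0.9474·0.5319 − 248·0.3520 = 122.9570 − 87.2960 = 35.6610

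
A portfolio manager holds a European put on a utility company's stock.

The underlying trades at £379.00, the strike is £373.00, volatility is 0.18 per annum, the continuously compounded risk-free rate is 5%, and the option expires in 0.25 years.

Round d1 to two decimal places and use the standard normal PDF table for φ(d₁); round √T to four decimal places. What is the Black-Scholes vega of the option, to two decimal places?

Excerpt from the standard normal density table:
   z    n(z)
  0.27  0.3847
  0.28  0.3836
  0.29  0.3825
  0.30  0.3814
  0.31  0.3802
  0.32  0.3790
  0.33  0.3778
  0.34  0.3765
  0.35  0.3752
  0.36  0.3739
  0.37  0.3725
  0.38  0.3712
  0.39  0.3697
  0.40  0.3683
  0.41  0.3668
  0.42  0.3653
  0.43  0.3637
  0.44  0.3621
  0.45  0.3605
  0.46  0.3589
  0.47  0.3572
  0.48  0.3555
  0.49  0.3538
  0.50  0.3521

σ√T = 0.18·√0.25 = 0.0900
d₁ = [ln(379/373) + (0.05 + ½·0.18²)·0.25] / (σ√T) = (0.0160 + 0.0166) / 0.0900 = 0.3612 which rounds to 0.36
√T = √0.25 = 0.5000
φ(d₁) = φ(0.36) = 0.3739
vega = S·φ(d₁)·√T = 379·0.3739·0.5000 = 70.8541

70.85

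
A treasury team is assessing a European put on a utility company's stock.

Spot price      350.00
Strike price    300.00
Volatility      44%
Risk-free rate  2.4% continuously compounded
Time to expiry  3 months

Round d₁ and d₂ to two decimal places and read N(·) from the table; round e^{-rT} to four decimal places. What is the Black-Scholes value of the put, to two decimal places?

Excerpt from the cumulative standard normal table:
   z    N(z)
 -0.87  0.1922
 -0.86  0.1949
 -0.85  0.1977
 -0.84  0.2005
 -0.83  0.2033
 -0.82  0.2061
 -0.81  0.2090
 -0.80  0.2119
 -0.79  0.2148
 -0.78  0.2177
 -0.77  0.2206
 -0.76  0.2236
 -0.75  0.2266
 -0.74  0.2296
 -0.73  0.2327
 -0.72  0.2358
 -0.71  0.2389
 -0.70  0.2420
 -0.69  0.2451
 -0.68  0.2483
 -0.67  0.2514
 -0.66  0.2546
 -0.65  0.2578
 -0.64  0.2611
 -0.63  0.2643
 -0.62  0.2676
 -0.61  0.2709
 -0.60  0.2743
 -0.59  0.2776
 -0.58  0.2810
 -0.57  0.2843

9.62

T = 0.25;  σ√T = 0.2200
ln(S/K) + (r + σ²/2)T = ln(350/300) + (0.024 + 0.44²/2)·0.25 = 0.1542 + 0.0302 = 0.1844
d₁ = 0.1844 / 0.2200 = 0.8380 which rounds to 0.84
d₂ = d₁ − σ√T = 0.8380 − 0.2200 = 0.6180 which rounds to 0.62
e^(−rT) = e^(−0.024·0.25) = 0.9940
N(−d₂) = N(-0.62) = 0.2676;  N(−d₁) = N(-0.84) = 0.2005
P = 300·0.9940·0.2676 − 350·0.2005 = 79.7983 − 70.1750 = 9.6233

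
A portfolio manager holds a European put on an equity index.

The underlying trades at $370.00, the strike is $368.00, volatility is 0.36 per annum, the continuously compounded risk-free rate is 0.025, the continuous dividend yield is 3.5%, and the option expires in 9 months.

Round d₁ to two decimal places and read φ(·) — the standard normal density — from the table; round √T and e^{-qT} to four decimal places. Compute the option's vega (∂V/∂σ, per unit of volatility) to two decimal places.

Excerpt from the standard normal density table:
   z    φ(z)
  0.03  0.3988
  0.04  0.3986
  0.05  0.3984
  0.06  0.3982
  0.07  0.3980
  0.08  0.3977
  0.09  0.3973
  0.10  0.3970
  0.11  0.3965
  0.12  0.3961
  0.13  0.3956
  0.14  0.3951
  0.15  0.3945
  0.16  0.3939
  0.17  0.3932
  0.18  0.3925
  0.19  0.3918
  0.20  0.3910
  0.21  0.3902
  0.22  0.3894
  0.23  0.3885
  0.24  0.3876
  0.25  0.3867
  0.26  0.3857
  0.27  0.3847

123.13

σ√T = 0.36 × 0.8660 = 0.3118
ln(S/K) + (r − q + σ²/2)T = ln(370/368) + (0.025 − 0.035 + 0.36²/2)·0.75 = 0.0054 + 0.0411 = 0.0465
d₁ = 0.0465 / 0.3118 = 0.1492 ≈ 0.15
√T = √0.75 = 0.8660
φ(d₁) = φ(0.15) = 0.3945
e^(−qT) = e^(−0.035·0.75) = 0.9741
vega = S·e^(−qT)·φ(d₁)·√T = 370·0.9741·0.3945·0.8660 = 123.1318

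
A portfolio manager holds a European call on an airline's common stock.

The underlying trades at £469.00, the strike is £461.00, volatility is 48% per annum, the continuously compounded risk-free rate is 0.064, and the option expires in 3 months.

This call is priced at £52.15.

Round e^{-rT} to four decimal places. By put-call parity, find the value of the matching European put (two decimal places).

exp(−rT) = exp(−0.064·0.25) = 0.9841
Put-call parity: C − P = S − K·e^(−rT) = 469 − 461·0.9841 = 469 − 453.6701 = 15.3299
P = C − (C − P) = 52.15 − (15.3299) = 36.8201

£36.82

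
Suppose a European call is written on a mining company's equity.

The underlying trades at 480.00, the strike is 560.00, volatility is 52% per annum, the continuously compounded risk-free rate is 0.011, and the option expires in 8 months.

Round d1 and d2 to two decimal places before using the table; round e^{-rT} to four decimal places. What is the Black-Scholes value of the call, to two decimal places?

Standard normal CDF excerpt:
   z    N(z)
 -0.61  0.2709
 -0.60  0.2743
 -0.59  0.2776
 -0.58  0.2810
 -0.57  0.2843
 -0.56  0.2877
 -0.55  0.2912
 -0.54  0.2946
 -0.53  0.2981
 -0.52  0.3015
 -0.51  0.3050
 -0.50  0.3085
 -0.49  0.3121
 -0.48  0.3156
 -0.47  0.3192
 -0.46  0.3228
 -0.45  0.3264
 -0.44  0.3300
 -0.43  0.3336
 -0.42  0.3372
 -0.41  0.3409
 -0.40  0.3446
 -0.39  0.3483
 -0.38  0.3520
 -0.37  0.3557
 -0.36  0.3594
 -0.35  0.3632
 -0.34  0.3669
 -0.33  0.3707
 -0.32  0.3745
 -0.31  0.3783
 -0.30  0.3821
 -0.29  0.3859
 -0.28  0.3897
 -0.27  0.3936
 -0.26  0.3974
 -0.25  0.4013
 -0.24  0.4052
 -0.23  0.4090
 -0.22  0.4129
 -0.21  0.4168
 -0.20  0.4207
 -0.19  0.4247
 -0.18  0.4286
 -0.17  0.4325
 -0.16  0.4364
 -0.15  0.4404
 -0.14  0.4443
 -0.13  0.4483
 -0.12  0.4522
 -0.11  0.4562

55.25

T = 0.6667;  σ√T = 0.4246
d₁ = [ln(480/560) + (0.011 + ½·0.52²)·0.6667] / (σ√T) = (-0.1542 + 0.0975) / 0.4246 = -0.1335 → -0.13
d₂ = -0.1335 − 0.4246 = -0.5581 → -0.56
exp(−rT) = exp(−0.011·0.6667) = 0.9927
N(d₁) = N(-0.13) = 0.4483;  N(d₂) = N(-0.56) = 0.2877
C = 480·0.4483 − 560·0.9927·0.2877 = 215.1840 − 159.9359 = 55.2481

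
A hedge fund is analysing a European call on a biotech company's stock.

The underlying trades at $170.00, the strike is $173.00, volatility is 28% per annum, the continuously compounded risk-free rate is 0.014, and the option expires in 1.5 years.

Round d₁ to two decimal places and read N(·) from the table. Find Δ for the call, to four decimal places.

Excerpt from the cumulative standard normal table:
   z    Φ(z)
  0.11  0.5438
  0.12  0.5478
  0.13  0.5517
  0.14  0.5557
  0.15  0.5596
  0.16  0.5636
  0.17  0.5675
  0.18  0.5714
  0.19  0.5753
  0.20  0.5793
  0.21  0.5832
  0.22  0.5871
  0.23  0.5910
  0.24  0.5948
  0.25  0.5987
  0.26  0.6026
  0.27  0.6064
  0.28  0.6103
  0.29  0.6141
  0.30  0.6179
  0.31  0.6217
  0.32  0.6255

0.5714

σ√T = 0.28·√1.5 = 0.3429
d₁ = [ln(170/173) + (0.014 + 0.28²/2)·1.5] / 0.3429 = [-0.0175 + 0.0798] / 0.3429 = 0.1817 ⇒ 0.18
N(d₁) = N(0.18) = 0.5714
Δ_call = N(d₁) = 0.5714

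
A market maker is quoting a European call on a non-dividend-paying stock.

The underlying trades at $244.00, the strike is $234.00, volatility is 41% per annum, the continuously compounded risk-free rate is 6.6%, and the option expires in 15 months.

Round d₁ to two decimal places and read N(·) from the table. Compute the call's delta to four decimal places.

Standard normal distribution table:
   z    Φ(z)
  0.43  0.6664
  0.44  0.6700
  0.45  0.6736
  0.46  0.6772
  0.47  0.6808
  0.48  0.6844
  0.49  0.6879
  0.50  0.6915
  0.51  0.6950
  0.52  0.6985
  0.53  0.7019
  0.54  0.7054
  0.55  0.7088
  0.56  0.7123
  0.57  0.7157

σ√T = 0.41 × 1.1180 = 0.4584
d₁ = [ln(244/234) + (0.066 + 0.41²/2)·1.25] / 0.4584 = [0.0418 + 0.1876] / 0.4584 = 0.5005 → 0.50
N(d₁) = N(0.50) = 0.6915
Δ_call = N(d₁) = 0.6915

0.6915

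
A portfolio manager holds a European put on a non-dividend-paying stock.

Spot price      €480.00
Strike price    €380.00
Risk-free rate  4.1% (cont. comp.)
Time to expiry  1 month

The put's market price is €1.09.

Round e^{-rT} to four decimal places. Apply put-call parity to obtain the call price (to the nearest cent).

€102.38

e^(−rT) = e^(−0.041·0.08333) = 0.9966
Put-call parity: C − P = S − K·e^(−rT) = 480 − 380·0.9966 = 480 − 378.7080 = 101.2920
C = P + (C − P) = 1.09 + (101.2920) = 102.3820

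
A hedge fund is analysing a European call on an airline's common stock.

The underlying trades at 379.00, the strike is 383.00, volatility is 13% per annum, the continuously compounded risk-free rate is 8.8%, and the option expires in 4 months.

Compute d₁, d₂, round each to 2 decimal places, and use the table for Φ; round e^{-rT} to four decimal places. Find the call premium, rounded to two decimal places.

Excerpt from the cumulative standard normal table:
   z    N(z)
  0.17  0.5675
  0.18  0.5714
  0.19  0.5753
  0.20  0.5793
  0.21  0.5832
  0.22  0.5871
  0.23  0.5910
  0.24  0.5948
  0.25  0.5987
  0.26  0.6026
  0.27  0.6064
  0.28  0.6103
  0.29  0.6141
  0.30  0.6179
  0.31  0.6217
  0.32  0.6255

15.83

σ√T = 0.13 × 0.5774 = 0.0751
ln(S/K) + (r + σ²/2)T = ln(379/383) + (0.088 + 0.13²/2)·0.3333 = -0.0105 + 0.0321 = 0.0217
d₁ = 0.0217 / 0.0751 = 0.2885 → 0.29
d₂ = d₁ − σ√T = 0.2885 − 0.0751 = 0.2134 → 0.21
e^(−rT) = e^(−0.088·0.3333) = 0.9711
C = 379·N(0.29) − 383·0.9711·N(0.21) = 379·0.6141 − 383·0.9711·0.5832 = 232.7439 − 216.9103 = 15.8336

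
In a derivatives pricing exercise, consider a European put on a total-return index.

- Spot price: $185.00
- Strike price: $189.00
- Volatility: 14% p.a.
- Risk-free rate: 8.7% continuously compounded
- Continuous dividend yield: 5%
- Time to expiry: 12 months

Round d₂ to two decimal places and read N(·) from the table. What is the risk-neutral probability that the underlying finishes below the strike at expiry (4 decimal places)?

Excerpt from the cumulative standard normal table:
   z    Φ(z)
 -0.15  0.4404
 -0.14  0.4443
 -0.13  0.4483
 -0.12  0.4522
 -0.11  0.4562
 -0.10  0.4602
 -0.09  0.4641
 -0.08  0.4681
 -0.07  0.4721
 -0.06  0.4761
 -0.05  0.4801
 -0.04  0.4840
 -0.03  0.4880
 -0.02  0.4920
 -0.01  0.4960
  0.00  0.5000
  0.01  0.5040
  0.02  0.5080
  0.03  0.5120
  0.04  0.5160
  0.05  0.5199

0.4840

σ√T = 0.14·√1 = 0.1400
d₁ = [ln(185/189) + (0.087 − 0.05 + ½·0.14²)·1] / (σ√T) = (-0.0214 + 0.0468) / 0.1400 = 0.1815 which rounds to 0.18
d₂ = 0.1815 − 0.1400 = 0.0415 which rounds to 0.04
Risk-neutral Pr[S_T < K] = N(−d₂) = N(-0.04) = 0.4840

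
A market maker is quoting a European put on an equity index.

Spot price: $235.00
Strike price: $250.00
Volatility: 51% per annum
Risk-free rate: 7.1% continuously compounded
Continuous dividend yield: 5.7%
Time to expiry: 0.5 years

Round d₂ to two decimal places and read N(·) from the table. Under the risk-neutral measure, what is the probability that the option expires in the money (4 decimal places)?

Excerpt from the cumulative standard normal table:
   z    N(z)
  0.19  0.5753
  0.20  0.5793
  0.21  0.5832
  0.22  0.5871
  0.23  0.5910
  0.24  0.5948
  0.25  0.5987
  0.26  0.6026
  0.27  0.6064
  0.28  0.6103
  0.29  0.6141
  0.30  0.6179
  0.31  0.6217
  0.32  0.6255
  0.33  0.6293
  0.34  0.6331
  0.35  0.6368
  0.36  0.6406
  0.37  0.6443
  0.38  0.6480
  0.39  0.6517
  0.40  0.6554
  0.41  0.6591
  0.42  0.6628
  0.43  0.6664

0.6293

T = 0.5;  σ√T = 0.3606
d₁ = [ln(235/250) + (0.071 − 0.057 + ½·0.51²)·0.5] / (σ√T) = (-0.0619 + 0.0720) / 0.3606 = 0.0281 → 0.03
d₂ = 0.0281 − 0.3606 = -0.3325 → -0.33
Pr(exercise) under Q = N(−d₂) = N(0.33) = 0.6293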